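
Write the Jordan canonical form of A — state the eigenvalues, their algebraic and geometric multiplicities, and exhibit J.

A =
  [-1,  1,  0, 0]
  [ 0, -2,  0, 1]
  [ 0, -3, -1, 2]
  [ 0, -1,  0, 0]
J_3(-1) ⊕ J_1(-1)

The characteristic polynomial is
  det(x·I − A) = x^4 + 4*x^3 + 6*x^2 + 4*x + 1 = (x + 1)^4

Eigenvalues and multiplicities (the geometric multiplicity of λ is n − rank(A − λI), which equals the number of Jordan blocks for λ):
  λ = -1: algebraic multiplicity = 4, geometric multiplicity = 2

Determining the block sizes for each eigenvalue:
  λ = -1: with am = 4 and gm = 2, the partition is not yet determined (e.g. several partitions of 4 into 2 parts exist). Let N = A − (-1)·I. Computing rank(N^1) = 2, rank(N^2) = 1, rank(N^3) = 0; the number of blocks of size ≥ j is rank(N^{j−1}) − rank(N^j), giving [2, 1, 1]. So we have 1 block(s) of size 3, 1 block(s) of size 1 → block sizes [3, 1]

Assembling the blocks gives a Jordan form
J =
  [-1,  1,  0,  0]
  [ 0, -1,  1,  0]
  [ 0,  0, -1,  0]
  [ 0,  0,  0, -1]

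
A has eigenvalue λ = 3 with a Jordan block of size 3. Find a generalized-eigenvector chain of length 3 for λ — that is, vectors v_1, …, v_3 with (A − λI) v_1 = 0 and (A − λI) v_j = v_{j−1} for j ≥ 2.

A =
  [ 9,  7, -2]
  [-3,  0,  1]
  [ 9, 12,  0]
A Jordan chain for λ = 3 of length 3:
v_1 = (-3, 0, -9)ᵀ
v_2 = (6, -3, 9)ᵀ
v_3 = (1, 0, 0)ᵀ

Let N = A − (3)·I. We want v_3 with N^3 v_3 = 0 but N^2 v_3 ≠ 0; then v_{j-1} := N · v_j for j = 3, …, 2.

Pick v_3 = (1, 0, 0)ᵀ.
Then v_2 = N · v_3 = (6, -3, 9)ᵀ.
Then v_1 = N · v_2 = (-3, 0, -9)ᵀ.

Sanity check: (A − (3)·I) v_1 = (0, 0, 0)ᵀ = 0. ✓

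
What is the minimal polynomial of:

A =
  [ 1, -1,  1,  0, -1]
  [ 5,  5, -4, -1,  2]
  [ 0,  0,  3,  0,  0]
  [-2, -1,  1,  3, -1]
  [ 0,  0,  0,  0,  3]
x^3 - 9*x^2 + 27*x - 27

The characteristic polynomial is χ_A(x) = (x - 3)^5, so the eigenvalues are known. The minimal polynomial is
  m_A(x) = Π_λ (x − λ)^{k_λ}
where k_λ is the size of the *largest* Jordan block for λ (equivalently, the smallest k with (A − λI)^k v = 0 for every generalised eigenvector v of λ).

  λ = 3: largest Jordan block has size 3, contributing (x − 3)^3

So m_A(x) = (x - 3)^3 = x^3 - 9*x^2 + 27*x - 27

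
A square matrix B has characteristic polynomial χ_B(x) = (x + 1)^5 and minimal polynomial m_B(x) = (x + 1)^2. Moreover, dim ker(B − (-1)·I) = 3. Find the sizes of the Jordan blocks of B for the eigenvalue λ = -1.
Block sizes for λ = -1: [2, 2, 1]

Step 1 — from the characteristic polynomial, algebraic multiplicity of λ = -1 is 5. From dim ker(B − (-1)·I) = 3, there are exactly 3 Jordan blocks for λ = -1.
Step 2 — from the minimal polynomial, the factor (x + 1)^2 tells us the largest block for λ = -1 has size 2.
Step 3 — with total size 5, 3 blocks, and largest block 2, the block sizes (in nonincreasing order) are [2, 2, 1].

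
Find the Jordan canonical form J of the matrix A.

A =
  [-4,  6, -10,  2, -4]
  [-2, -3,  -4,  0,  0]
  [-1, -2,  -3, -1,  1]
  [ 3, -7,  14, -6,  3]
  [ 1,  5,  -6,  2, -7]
J_2(-5) ⊕ J_1(-5) ⊕ J_1(-4) ⊕ J_1(-4)

The characteristic polynomial is
  det(x·I − A) = x^5 + 23*x^4 + 211*x^3 + 965*x^2 + 2200*x + 2000 = (x + 4)^2*(x + 5)^3

Eigenvalues and multiplicities (the geometric multiplicity of λ is n − rank(A − λI), which equals the number of Jordan blocks for λ):
  λ = -5: algebraic multiplicity = 3, geometric multiplicity = 2
  λ = -4: algebraic multiplicity = 2, geometric multiplicity = 2

Determining the block sizes for each eigenvalue:
  λ = -5: 2 blocks summing to 3 forces exactly one block of size 2 and the rest size 1 → block sizes [2, 1]
  λ = -4: gm = am = 2, so every block has size 1 → block sizes [1, 1]

Assembling the blocks gives a Jordan form
J =
  [-5,  1,  0,  0,  0]
  [ 0, -5,  0,  0,  0]
  [ 0,  0, -5,  0,  0]
  [ 0,  0,  0, -4,  0]
  [ 0,  0,  0,  0, -4]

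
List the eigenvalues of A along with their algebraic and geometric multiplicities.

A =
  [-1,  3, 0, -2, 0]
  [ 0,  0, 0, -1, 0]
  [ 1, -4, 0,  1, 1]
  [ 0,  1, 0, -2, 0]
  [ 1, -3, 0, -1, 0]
λ = -1: alg = 3, geom = 1; λ = 0: alg = 2, geom = 1

Step 1 — factor the characteristic polynomial to read off the algebraic multiplicities:
  χ_A(x) = x^2*(x + 1)^3

Step 2 — compute geometric multiplicities via the rank-nullity identity g(λ) = n − rank(A − λI):
  rank(A − (-1)·I) = 4, so dim ker(A − (-1)·I) = n − 4 = 1
  rank(A − (0)·I) = 4, so dim ker(A − (0)·I) = n − 4 = 1

Summary:
  λ = -1: algebraic multiplicity = 3, geometric multiplicity = 1
  λ = 0: algebraic multiplicity = 2, geometric multiplicity = 1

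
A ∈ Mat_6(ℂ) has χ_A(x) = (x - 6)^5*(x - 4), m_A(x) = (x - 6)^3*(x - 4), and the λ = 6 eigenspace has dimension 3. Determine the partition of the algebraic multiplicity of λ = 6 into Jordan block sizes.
Block sizes for λ = 6: [3, 1, 1]

Step 1 — from the characteristic polynomial, algebraic multiplicity of λ = 6 is 5. From dim ker(A − (6)·I) = 3, there are exactly 3 Jordan blocks for λ = 6.
Step 2 — from the minimal polynomial, the factor (x − 6)^3 tells us the largest block for λ = 6 has size 3.
Step 3 — with total size 5, 3 blocks, and largest block 3, the block sizes (in nonincreasing order) are [3, 1, 1].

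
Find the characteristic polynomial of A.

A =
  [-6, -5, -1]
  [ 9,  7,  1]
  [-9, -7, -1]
x^3

Expanding det(x·I − A) (e.g. by cofactor expansion or by noting that A is similar to its Jordan form J, which has the same characteristic polynomial as A) gives
  χ_A(x) = x^3
which factors as x^3. The eigenvalues (with algebraic multiplicities) are λ = 0 with multiplicity 3.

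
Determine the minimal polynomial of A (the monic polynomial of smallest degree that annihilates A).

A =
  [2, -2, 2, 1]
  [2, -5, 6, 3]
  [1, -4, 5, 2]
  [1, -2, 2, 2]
x^3 - 3*x^2 + 3*x - 1

The characteristic polynomial is χ_A(x) = (x - 1)^4, so the eigenvalues are known. The minimal polynomial is
  m_A(x) = Π_λ (x − λ)^{k_λ}
where k_λ is the size of the *largest* Jordan block for λ (equivalently, the smallest k with (A − λI)^k v = 0 for every generalised eigenvector v of λ).

  λ = 1: largest Jordan block has size 3, contributing (x − 1)^3

So m_A(x) = (x - 1)^3 = x^3 - 3*x^2 + 3*x - 1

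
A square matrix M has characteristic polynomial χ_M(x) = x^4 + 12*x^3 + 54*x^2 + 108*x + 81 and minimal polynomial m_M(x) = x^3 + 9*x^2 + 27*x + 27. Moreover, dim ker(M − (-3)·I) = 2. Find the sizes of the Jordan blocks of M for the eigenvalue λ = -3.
Block sizes for λ = -3: [3, 1]

Step 1 — from the characteristic polynomial, algebraic multiplicity of λ = -3 is 4. From dim ker(M − (-3)·I) = 2, there are exactly 2 Jordan blocks for λ = -3.
Step 2 — from the minimal polynomial, the factor (x + 3)^3 tells us the largest block for λ = -3 has size 3.
Step 3 — with total size 4, 2 blocks, and largest block 3, the block sizes (in nonincreasing order) are [3, 1].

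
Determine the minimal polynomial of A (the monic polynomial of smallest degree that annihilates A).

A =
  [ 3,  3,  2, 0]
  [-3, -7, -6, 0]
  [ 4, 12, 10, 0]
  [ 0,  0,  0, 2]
x^2 - 4*x + 4

The characteristic polynomial is χ_A(x) = (x - 2)^4, so the eigenvalues are known. The minimal polynomial is
  m_A(x) = Π_λ (x − λ)^{k_λ}
where k_λ is the size of the *largest* Jordan block for λ (equivalently, the smallest k with (A − λI)^k v = 0 for every generalised eigenvector v of λ).

  λ = 2: largest Jordan block has size 2, contributing (x − 2)^2

So m_A(x) = (x - 2)^2 = x^2 - 4*x + 4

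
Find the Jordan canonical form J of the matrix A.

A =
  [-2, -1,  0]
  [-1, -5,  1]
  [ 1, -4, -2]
J_3(-3)

The characteristic polynomial is
  det(x·I − A) = x^3 + 9*x^2 + 27*x + 27 = (x + 3)^3

Eigenvalues and multiplicities (the geometric multiplicity of λ is n − rank(A − λI), which equals the number of Jordan blocks for λ):
  λ = -3: algebraic multiplicity = 3, geometric multiplicity = 1

Determining the block sizes for each eigenvalue:
  λ = -3: one block (gm = 1), so the single block has size am = 3 → block sizes [3]

Assembling the blocks gives a Jordan form
J =
  [-3,  1,  0]
  [ 0, -3,  1]
  [ 0,  0, -3]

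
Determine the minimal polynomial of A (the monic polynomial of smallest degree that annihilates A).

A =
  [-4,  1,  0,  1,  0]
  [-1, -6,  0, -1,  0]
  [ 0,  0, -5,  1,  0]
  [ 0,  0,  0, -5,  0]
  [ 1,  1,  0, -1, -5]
x^2 + 10*x + 25

The characteristic polynomial is χ_A(x) = (x + 5)^5, so the eigenvalues are known. The minimal polynomial is
  m_A(x) = Π_λ (x − λ)^{k_λ}
where k_λ is the size of the *largest* Jordan block for λ (equivalently, the smallest k with (A − λI)^k v = 0 for every generalised eigenvector v of λ).

  λ = -5: largest Jordan block has size 2, contributing (x + 5)^2

So m_A(x) = (x + 5)^2 = x^2 + 10*x + 25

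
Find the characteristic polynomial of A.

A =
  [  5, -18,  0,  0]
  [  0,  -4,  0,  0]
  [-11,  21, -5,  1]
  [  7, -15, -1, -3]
x^4 + 7*x^3 - 12*x^2 - 176*x - 320

Expanding det(x·I − A) (e.g. by cofactor expansion or by noting that A is similar to its Jordan form J, which has the same characteristic polynomial as A) gives
  χ_A(x) = x^4 + 7*x^3 - 12*x^2 - 176*x - 320
which factors as (x - 5)*(x + 4)^3. The eigenvalues (with algebraic multiplicities) are λ = -4 with multiplicity 3, λ = 5 with multiplicity 1.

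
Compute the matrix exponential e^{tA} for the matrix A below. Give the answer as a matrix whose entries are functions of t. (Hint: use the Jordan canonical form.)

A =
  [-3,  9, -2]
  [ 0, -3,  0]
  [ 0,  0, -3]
e^{tA} =
  [exp(-3*t), 9*t*exp(-3*t), -2*t*exp(-3*t)]
  [0, exp(-3*t), 0]
  [0, 0, exp(-3*t)]

Strategy: write A = P · J · P⁻¹ where J is a Jordan canonical form, so e^{tA} = P · e^{tJ} · P⁻¹, and e^{tJ} can be computed block-by-block.

A has Jordan form
J =
  [-3,  1,  0]
  [ 0, -3,  0]
  [ 0,  0, -3]
(up to reordering of blocks).

Per-block formulas:
  For a 1×1 block at λ = -3: exp(t · [-3]) = [e^(-3t)].
  For a 2×2 Jordan block J_2(-3): exp(t · J_2(-3)) = e^(-3t)·(I + t·N), where N is the 2×2 nilpotent shift.

After assembling e^{tJ} and conjugating by P, we get:

e^{tA} =
  [exp(-3*t), 9*t*exp(-3*t), -2*t*exp(-3*t)]
  [0, exp(-3*t), 0]
  [0, 0, exp(-3*t)]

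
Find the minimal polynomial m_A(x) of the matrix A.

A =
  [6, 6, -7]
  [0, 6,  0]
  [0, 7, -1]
x^3 - 11*x^2 + 24*x + 36

The characteristic polynomial is χ_A(x) = (x - 6)^2*(x + 1), so the eigenvalues are known. The minimal polynomial is
  m_A(x) = Π_λ (x − λ)^{k_λ}
where k_λ is the size of the *largest* Jordan block for λ (equivalently, the smallest k with (A − λI)^k v = 0 for every generalised eigenvector v of λ).

  λ = -1: largest Jordan block has size 1, contributing (x + 1)
  λ = 6: largest Jordan block has size 2, contributing (x − 6)^2

So m_A(x) = (x - 6)^2*(x + 1) = x^3 - 11*x^2 + 24*x + 36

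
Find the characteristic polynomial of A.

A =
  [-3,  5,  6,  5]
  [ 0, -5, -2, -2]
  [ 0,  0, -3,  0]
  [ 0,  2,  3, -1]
x^4 + 12*x^3 + 54*x^2 + 108*x + 81

Expanding det(x·I − A) (e.g. by cofactor expansion or by noting that A is similar to its Jordan form J, which has the same characteristic polynomial as A) gives
  χ_A(x) = x^4 + 12*x^3 + 54*x^2 + 108*x + 81
which factors as (x + 3)^4. The eigenvalues (with algebraic multiplicities) are λ = -3 with multiplicity 4.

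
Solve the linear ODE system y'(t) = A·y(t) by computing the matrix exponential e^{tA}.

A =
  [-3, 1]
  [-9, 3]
e^{tA} =
  [1 - 3*t, t]
  [-9*t, 3*t + 1]

Strategy: write A = P · J · P⁻¹ where J is a Jordan canonical form, so e^{tA} = P · e^{tJ} · P⁻¹, and e^{tJ} can be computed block-by-block.

A has Jordan form
J =
  [0, 1]
  [0, 0]
(up to reordering of blocks).

Per-block formulas:
  For a 2×2 Jordan block J_2(0): exp(t · J_2(0)) = e^(0t)·(I + t·N), where N is the 2×2 nilpotent shift.

After assembling e^{tJ} and conjugating by P, we get:

e^{tA} =
  [1 - 3*t, t]
  [-9*t, 3*t + 1]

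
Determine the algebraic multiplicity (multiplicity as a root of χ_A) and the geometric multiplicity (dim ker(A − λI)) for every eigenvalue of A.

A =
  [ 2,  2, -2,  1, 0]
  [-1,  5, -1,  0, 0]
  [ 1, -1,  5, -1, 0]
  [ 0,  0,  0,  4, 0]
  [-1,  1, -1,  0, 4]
λ = 4: alg = 5, geom = 3

Step 1 — factor the characteristic polynomial to read off the algebraic multiplicities:
  χ_A(x) = (x - 4)^5

Step 2 — compute geometric multiplicities via the rank-nullity identity g(λ) = n − rank(A − λI):
  rank(A − (4)·I) = 2, so dim ker(A − (4)·I) = n − 2 = 3

Summary:
  λ = 4: algebraic multiplicity = 5, geometric multiplicity = 3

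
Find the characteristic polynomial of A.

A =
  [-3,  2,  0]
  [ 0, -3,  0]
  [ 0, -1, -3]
x^3 + 9*x^2 + 27*x + 27

Expanding det(x·I − A) (e.g. by cofactor expansion or by noting that A is similar to its Jordan form J, which has the same characteristic polynomial as A) gives
  χ_A(x) = x^3 + 9*x^2 + 27*x + 27
which factors as (x + 3)^3. The eigenvalues (with algebraic multiplicities) are λ = -3 with multiplicity 3.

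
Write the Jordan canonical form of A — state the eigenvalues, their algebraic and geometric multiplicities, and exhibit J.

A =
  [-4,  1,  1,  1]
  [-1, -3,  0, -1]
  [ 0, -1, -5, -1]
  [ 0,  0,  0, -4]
J_3(-4) ⊕ J_1(-4)

The characteristic polynomial is
  det(x·I − A) = x^4 + 16*x^3 + 96*x^2 + 256*x + 256 = (x + 4)^4

Eigenvalues and multiplicities (the geometric multiplicity of λ is n − rank(A − λI), which equals the number of Jordan blocks for λ):
  λ = -4: algebraic multiplicity = 4, geometric multiplicity = 2

Determining the block sizes for each eigenvalue:
  λ = -4: with am = 4 and gm = 2, the partition is not yet determined (e.g. several partitions of 4 into 2 parts exist). Let N = A − (-4)·I. Computing rank(N^1) = 2, rank(N^2) = 1, rank(N^3) = 0; the number of blocks of size ≥ j is rank(N^{j−1}) − rank(N^j), giving [2, 1, 1]. So we have 1 block(s) of size 3, 1 block(s) of size 1 → block sizes [3, 1]

Assembling the blocks gives a Jordan form
J =
  [-4,  1,  0,  0]
  [ 0, -4,  1,  0]
  [ 0,  0, -4,  0]
  [ 0,  0,  0, -4]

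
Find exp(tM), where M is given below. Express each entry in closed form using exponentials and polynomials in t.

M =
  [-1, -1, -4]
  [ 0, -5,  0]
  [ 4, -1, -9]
e^{tM} =
  [4*t*exp(-5*t) + exp(-5*t), -t*exp(-5*t), -4*t*exp(-5*t)]
  [0, exp(-5*t), 0]
  [4*t*exp(-5*t), -t*exp(-5*t), -4*t*exp(-5*t) + exp(-5*t)]

Strategy: write M = P · J · P⁻¹ where J is a Jordan canonical form, so e^{tM} = P · e^{tJ} · P⁻¹, and e^{tJ} can be computed block-by-block.

M has Jordan form
J =
  [-5,  1,  0]
  [ 0, -5,  0]
  [ 0,  0, -5]
(up to reordering of blocks).

Per-block formulas:
  For a 1×1 block at λ = -5: exp(t · [-5]) = [e^(-5t)].
  For a 2×2 Jordan block J_2(-5): exp(t · J_2(-5)) = e^(-5t)·(I + t·N), where N is the 2×2 nilpotent shift.

After assembling e^{tJ} and conjugating by P, we get:

e^{tM} =
  [4*t*exp(-5*t) + exp(-5*t), -t*exp(-5*t), -4*t*exp(-5*t)]
  [0, exp(-5*t), 0]
  [4*t*exp(-5*t), -t*exp(-5*t), -4*t*exp(-5*t) + exp(-5*t)]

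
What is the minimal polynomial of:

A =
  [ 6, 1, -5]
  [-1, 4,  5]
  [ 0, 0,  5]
x^2 - 10*x + 25

The characteristic polynomial is χ_A(x) = (x - 5)^3, so the eigenvalues are known. The minimal polynomial is
  m_A(x) = Π_λ (x − λ)^{k_λ}
where k_λ is the size of the *largest* Jordan block for λ (equivalently, the smallest k with (A − λI)^k v = 0 for every generalised eigenvector v of λ).

  λ = 5: largest Jordan block has size 2, contributing (x − 5)^2

So m_A(x) = (x - 5)^2 = x^2 - 10*x + 25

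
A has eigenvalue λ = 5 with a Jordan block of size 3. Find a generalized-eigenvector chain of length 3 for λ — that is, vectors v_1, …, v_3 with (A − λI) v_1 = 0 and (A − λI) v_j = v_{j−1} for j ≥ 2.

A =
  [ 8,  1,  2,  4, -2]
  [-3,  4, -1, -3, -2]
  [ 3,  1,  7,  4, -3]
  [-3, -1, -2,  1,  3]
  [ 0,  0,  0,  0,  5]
A Jordan chain for λ = 5 of length 3:
v_1 = (1, -1, 1, -1, 0)ᵀ
v_2 = (2, -1, 2, -2, 0)ᵀ
v_3 = (0, 0, 1, 0, 0)ᵀ

Let N = A − (5)·I. We want v_3 with N^3 v_3 = 0 but N^2 v_3 ≠ 0; then v_{j-1} := N · v_j for j = 3, …, 2.

Pick v_3 = (0, 0, 1, 0, 0)ᵀ.
Then v_2 = N · v_3 = (2, -1, 2, -2, 0)ᵀ.
Then v_1 = N · v_2 = (1, -1, 1, -1, 0)ᵀ.

Sanity check: (A − (5)·I) v_1 = (0, 0, 0, 0, 0)ᵀ = 0. ✓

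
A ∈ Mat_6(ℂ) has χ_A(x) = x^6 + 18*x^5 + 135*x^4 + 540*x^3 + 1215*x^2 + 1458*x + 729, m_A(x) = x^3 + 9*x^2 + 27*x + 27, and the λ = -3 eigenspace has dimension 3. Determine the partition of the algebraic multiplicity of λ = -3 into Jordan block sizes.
Block sizes for λ = -3: [3, 2, 1]

Step 1 — from the characteristic polynomial, algebraic multiplicity of λ = -3 is 6. From dim ker(A − (-3)·I) = 3, there are exactly 3 Jordan blocks for λ = -3.
Step 2 — from the minimal polynomial, the factor (x + 3)^3 tells us the largest block for λ = -3 has size 3.
Step 3 — with total size 6, 3 blocks, and largest block 3, the block sizes (in nonincreasing order) are [3, 2, 1].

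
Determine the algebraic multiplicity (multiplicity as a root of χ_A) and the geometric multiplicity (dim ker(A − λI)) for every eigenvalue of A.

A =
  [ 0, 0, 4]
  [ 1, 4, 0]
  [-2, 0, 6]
λ = 2: alg = 1, geom = 1; λ = 4: alg = 2, geom = 1

Step 1 — factor the characteristic polynomial to read off the algebraic multiplicities:
  χ_A(x) = (x - 4)^2*(x - 2)

Step 2 — compute geometric multiplicities via the rank-nullity identity g(λ) = n − rank(A − λI):
  rank(A − (2)·I) = 2, so dim ker(A − (2)·I) = n − 2 = 1
  rank(A − (4)·I) = 2, so dim ker(A − (4)·I) = n − 2 = 1

Summary:
  λ = 2: algebraic multiplicity = 1, geometric multiplicity = 1
  λ = 4: algebraic multiplicity = 2, geometric multiplicity = 1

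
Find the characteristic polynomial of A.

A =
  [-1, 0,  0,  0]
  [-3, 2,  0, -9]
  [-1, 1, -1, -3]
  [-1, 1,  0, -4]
x^4 + 4*x^3 + 6*x^2 + 4*x + 1

Expanding det(x·I − A) (e.g. by cofactor expansion or by noting that A is similar to its Jordan form J, which has the same characteristic polynomial as A) gives
  χ_A(x) = x^4 + 4*x^3 + 6*x^2 + 4*x + 1
which factors as (x + 1)^4. The eigenvalues (with algebraic multiplicities) are λ = -1 with multiplicity 4.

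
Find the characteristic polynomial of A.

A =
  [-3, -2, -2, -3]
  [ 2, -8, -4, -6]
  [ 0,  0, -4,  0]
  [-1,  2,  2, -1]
x^4 + 16*x^3 + 96*x^2 + 256*x + 256

Expanding det(x·I − A) (e.g. by cofactor expansion or by noting that A is similar to its Jordan form J, which has the same characteristic polynomial as A) gives
  χ_A(x) = x^4 + 16*x^3 + 96*x^2 + 256*x + 256
which factors as (x + 4)^4. The eigenvalues (with algebraic multiplicities) are λ = -4 with multiplicity 4.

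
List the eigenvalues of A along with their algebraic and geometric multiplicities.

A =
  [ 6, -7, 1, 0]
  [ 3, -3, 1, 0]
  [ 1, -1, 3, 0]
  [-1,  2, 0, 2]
λ = 2: alg = 4, geom = 2

Step 1 — factor the characteristic polynomial to read off the algebraic multiplicities:
  χ_A(x) = (x - 2)^4

Step 2 — compute geometric multiplicities via the rank-nullity identity g(λ) = n − rank(A − λI):
  rank(A − (2)·I) = 2, so dim ker(A − (2)·I) = n − 2 = 2

Summary:
  λ = 2: algebraic multiplicity = 4, geometric multiplicity = 2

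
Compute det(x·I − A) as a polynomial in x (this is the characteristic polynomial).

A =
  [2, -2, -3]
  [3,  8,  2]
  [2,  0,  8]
x^3 - 18*x^2 + 108*x - 216

Expanding det(x·I − A) (e.g. by cofactor expansion or by noting that A is similar to its Jordan form J, which has the same characteristic polynomial as A) gives
  χ_A(x) = x^3 - 18*x^2 + 108*x - 216
which factors as (x - 6)^3. The eigenvalues (with algebraic multiplicities) are λ = 6 with multiplicity 3.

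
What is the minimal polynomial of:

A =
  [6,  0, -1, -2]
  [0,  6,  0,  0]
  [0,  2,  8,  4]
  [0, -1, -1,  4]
x^2 - 12*x + 36

The characteristic polynomial is χ_A(x) = (x - 6)^4, so the eigenvalues are known. The minimal polynomial is
  m_A(x) = Π_λ (x − λ)^{k_λ}
where k_λ is the size of the *largest* Jordan block for λ (equivalently, the smallest k with (A − λI)^k v = 0 for every generalised eigenvector v of λ).

  λ = 6: largest Jordan block has size 2, contributing (x − 6)^2

So m_A(x) = (x - 6)^2 = x^2 - 12*x + 36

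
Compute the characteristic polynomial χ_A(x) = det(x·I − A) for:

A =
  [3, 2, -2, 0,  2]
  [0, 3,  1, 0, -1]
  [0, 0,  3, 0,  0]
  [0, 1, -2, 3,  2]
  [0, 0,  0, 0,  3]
x^5 - 15*x^4 + 90*x^3 - 270*x^2 + 405*x - 243

Expanding det(x·I − A) (e.g. by cofactor expansion or by noting that A is similar to its Jordan form J, which has the same characteristic polynomial as A) gives
  χ_A(x) = x^5 - 15*x^4 + 90*x^3 - 270*x^2 + 405*x - 243
which factors as (x - 3)^5. The eigenvalues (with algebraic multiplicities) are λ = 3 with multiplicity 5.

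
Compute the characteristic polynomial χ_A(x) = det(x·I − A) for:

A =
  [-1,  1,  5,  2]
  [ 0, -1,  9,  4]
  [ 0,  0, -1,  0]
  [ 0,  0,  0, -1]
x^4 + 4*x^3 + 6*x^2 + 4*x + 1

Expanding det(x·I − A) (e.g. by cofactor expansion or by noting that A is similar to its Jordan form J, which has the same characteristic polynomial as A) gives
  χ_A(x) = x^4 + 4*x^3 + 6*x^2 + 4*x + 1
which factors as (x + 1)^4. The eigenvalues (with algebraic multiplicities) are λ = -1 with multiplicity 4.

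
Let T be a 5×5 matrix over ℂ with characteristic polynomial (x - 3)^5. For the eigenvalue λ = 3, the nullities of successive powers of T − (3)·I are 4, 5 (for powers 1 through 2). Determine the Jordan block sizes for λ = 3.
Block sizes for λ = 3: [2, 1, 1, 1]

From the dimensions of kernels of powers, the number of Jordan blocks of size at least j is d_j − d_{j−1} where d_j = dim ker(N^j) (with d_0 = 0). Computing the differences gives [4, 1].
The number of blocks of size exactly k is (#blocks of size ≥ k) − (#blocks of size ≥ k + 1), so the partition is: 3 block(s) of size 1, 1 block(s) of size 2.
In nonincreasing order the block sizes are [2, 1, 1, 1].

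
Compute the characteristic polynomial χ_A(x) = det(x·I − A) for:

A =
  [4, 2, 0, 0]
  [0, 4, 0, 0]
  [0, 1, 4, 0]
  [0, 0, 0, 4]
x^4 - 16*x^3 + 96*x^2 - 256*x + 256

Expanding det(x·I − A) (e.g. by cofactor expansion or by noting that A is similar to its Jordan form J, which has the same characteristic polynomial as A) gives
  χ_A(x) = x^4 - 16*x^3 + 96*x^2 - 256*x + 256
which factors as (x - 4)^4. The eigenvalues (with algebraic multiplicities) are λ = 4 with multiplicity 4.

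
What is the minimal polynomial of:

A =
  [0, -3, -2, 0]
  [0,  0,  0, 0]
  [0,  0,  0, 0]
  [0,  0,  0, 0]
x^2

The characteristic polynomial is χ_A(x) = x^4, so the eigenvalues are known. The minimal polynomial is
  m_A(x) = Π_λ (x − λ)^{k_λ}
where k_λ is the size of the *largest* Jordan block for λ (equivalently, the smallest k with (A − λI)^k v = 0 for every generalised eigenvector v of λ).

  λ = 0: largest Jordan block has size 2, contributing (x − 0)^2

So m_A(x) = x^2 = x^2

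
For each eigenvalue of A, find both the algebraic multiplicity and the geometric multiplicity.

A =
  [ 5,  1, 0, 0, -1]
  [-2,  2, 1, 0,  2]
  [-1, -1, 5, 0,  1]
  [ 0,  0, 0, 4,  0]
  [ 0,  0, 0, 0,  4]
λ = 4: alg = 5, geom = 3

Step 1 — factor the characteristic polynomial to read off the algebraic multiplicities:
  χ_A(x) = (x - 4)^5

Step 2 — compute geometric multiplicities via the rank-nullity identity g(λ) = n − rank(A − λI):
  rank(A − (4)·I) = 2, so dim ker(A − (4)·I) = n − 2 = 3

Summary:
  λ = 4: algebraic multiplicity = 5, geometric multiplicity = 3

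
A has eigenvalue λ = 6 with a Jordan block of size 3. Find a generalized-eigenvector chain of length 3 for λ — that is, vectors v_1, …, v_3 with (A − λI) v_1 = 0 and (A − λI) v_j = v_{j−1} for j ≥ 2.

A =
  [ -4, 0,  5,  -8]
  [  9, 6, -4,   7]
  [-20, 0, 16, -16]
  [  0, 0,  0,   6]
A Jordan chain for λ = 6 of length 3:
v_1 = (0, -10, 0, 0)ᵀ
v_2 = (-10, 9, -20, 0)ᵀ
v_3 = (1, 0, 0, 0)ᵀ

Let N = A − (6)·I. We want v_3 with N^3 v_3 = 0 but N^2 v_3 ≠ 0; then v_{j-1} := N · v_j for j = 3, …, 2.

Pick v_3 = (1, 0, 0, 0)ᵀ.
Then v_2 = N · v_3 = (-10, 9, -20, 0)ᵀ.
Then v_1 = N · v_2 = (0, -10, 0, 0)ᵀ.

Sanity check: (A − (6)·I) v_1 = (0, 0, 0, 0)ᵀ = 0. ✓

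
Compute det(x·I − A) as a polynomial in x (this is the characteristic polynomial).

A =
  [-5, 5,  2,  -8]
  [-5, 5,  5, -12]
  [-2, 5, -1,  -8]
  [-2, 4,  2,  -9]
x^4 + 10*x^3 + 36*x^2 + 54*x + 27

Expanding det(x·I − A) (e.g. by cofactor expansion or by noting that A is similar to its Jordan form J, which has the same characteristic polynomial as A) gives
  χ_A(x) = x^4 + 10*x^3 + 36*x^2 + 54*x + 27
which factors as (x + 1)*(x + 3)^3. The eigenvalues (with algebraic multiplicities) are λ = -3 with multiplicity 3, λ = -1 with multiplicity 1.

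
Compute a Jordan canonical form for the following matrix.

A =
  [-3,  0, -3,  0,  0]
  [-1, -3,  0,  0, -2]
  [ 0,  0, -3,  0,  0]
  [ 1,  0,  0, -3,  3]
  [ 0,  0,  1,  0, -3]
J_3(-3) ⊕ J_2(-3)

The characteristic polynomial is
  det(x·I − A) = x^5 + 15*x^4 + 90*x^3 + 270*x^2 + 405*x + 243 = (x + 3)^5

Eigenvalues and multiplicities (the geometric multiplicity of λ is n − rank(A − λI), which equals the number of Jordan blocks for λ):
  λ = -3: algebraic multiplicity = 5, geometric multiplicity = 2

Determining the block sizes for each eigenvalue:
  λ = -3: with am = 5 and gm = 2, the partition is not yet determined (e.g. several partitions of 5 into 2 parts exist). Let N = A − (-3)·I. Computing rank(N^1) = 3, rank(N^2) = 1, rank(N^3) = 0; the number of blocks of size ≥ j is rank(N^{j−1}) − rank(N^j), giving [2, 2, 1]. So we have 1 block(s) of size 3, 1 block(s) of size 2 → block sizes [3, 2]

Assembling the blocks gives a Jordan form
J =
  [-3,  1,  0,  0,  0]
  [ 0, -3,  1,  0,  0]
  [ 0,  0, -3,  0,  0]
  [ 0,  0,  0, -3,  1]
  [ 0,  0,  0,  0, -3]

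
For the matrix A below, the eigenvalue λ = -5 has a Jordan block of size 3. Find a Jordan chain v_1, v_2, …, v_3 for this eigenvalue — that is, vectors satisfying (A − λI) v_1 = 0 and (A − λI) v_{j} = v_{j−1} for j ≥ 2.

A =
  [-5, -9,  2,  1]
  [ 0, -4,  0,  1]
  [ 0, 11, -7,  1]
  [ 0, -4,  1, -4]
A Jordan chain for λ = -5 of length 3:
v_1 = (9, -3, -15, 3)ᵀ
v_2 = (-9, 1, 11, -4)ᵀ
v_3 = (0, 1, 0, 0)ᵀ

Let N = A − (-5)·I. We want v_3 with N^3 v_3 = 0 but N^2 v_3 ≠ 0; then v_{j-1} := N · v_j for j = 3, …, 2.

Pick v_3 = (0, 1, 0, 0)ᵀ.
Then v_2 = N · v_3 = (-9, 1, 11, -4)ᵀ.
Then v_1 = N · v_2 = (9, -3, -15, 3)ᵀ.

Sanity check: (A − (-5)·I) v_1 = (0, 0, 0, 0)ᵀ = 0. ✓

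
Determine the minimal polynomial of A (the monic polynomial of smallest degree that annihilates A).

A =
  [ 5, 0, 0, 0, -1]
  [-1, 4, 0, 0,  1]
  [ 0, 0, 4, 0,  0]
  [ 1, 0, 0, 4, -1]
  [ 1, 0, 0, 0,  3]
x^2 - 8*x + 16

The characteristic polynomial is χ_A(x) = (x - 4)^5, so the eigenvalues are known. The minimal polynomial is
  m_A(x) = Π_λ (x − λ)^{k_λ}
where k_λ is the size of the *largest* Jordan block for λ (equivalently, the smallest k with (A − λI)^k v = 0 for every generalised eigenvector v of λ).

  λ = 4: largest Jordan block has size 2, contributing (x − 4)^2

So m_A(x) = (x - 4)^2 = x^2 - 8*x + 16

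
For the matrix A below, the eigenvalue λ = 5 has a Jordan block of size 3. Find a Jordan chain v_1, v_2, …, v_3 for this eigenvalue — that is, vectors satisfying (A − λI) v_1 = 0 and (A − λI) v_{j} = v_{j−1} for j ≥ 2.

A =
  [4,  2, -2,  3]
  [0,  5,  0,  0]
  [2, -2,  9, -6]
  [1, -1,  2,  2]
A Jordan chain for λ = 5 of length 3:
v_1 = (-1, 0, 2, 1)ᵀ
v_2 = (2, 0, -2, -1)ᵀ
v_3 = (0, 1, 0, 0)ᵀ

Let N = A − (5)·I. We want v_3 with N^3 v_3 = 0 but N^2 v_3 ≠ 0; then v_{j-1} := N · v_j for j = 3, …, 2.

Pick v_3 = (0, 1, 0, 0)ᵀ.
Then v_2 = N · v_3 = (2, 0, -2, -1)ᵀ.
Then v_1 = N · v_2 = (-1, 0, 2, 1)ᵀ.

Sanity check: (A − (5)·I) v_1 = (0, 0, 0, 0)ᵀ = 0. ✓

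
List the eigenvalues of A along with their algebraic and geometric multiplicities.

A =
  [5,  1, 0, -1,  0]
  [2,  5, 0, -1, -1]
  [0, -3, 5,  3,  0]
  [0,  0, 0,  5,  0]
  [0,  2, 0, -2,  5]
λ = 5: alg = 5, geom = 3

Step 1 — factor the characteristic polynomial to read off the algebraic multiplicities:
  χ_A(x) = (x - 5)^5

Step 2 — compute geometric multiplicities via the rank-nullity identity g(λ) = n − rank(A − λI):
  rank(A − (5)·I) = 2, so dim ker(A − (5)·I) = n − 2 = 3

Summary:
  λ = 5: algebraic multiplicity = 5, geometric multiplicity = 3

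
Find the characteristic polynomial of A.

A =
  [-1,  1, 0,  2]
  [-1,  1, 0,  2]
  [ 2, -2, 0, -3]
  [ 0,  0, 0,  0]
x^4

Expanding det(x·I − A) (e.g. by cofactor expansion or by noting that A is similar to its Jordan form J, which has the same characteristic polynomial as A) gives
  χ_A(x) = x^4
which factors as x^4. The eigenvalues (with algebraic multiplicities) are λ = 0 with multiplicity 4.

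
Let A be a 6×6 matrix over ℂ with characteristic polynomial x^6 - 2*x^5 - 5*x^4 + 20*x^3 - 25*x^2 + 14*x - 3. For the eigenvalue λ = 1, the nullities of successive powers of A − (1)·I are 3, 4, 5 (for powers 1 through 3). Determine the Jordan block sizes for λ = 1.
Block sizes for λ = 1: [3, 1, 1]

From the dimensions of kernels of powers, the number of Jordan blocks of size at least j is d_j − d_{j−1} where d_j = dim ker(N^j) (with d_0 = 0). Computing the differences gives [3, 1, 1].
The number of blocks of size exactly k is (#blocks of size ≥ k) − (#blocks of size ≥ k + 1), so the partition is: 2 block(s) of size 1, 1 block(s) of size 3.
In nonincreasing order the block sizes are [3, 1, 1].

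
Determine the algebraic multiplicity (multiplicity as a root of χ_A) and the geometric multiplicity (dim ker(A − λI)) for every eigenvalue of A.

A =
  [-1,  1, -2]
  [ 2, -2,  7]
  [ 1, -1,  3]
λ = 0: alg = 3, geom = 1

Step 1 — factor the characteristic polynomial to read off the algebraic multiplicities:
  χ_A(x) = x^3

Step 2 — compute geometric multiplicities via the rank-nullity identity g(λ) = n − rank(A − λI):
  rank(A − (0)·I) = 2, so dim ker(A − (0)·I) = n − 2 = 1

Summary:
  λ = 0: algebraic multiplicity = 3, geometric multiplicity = 1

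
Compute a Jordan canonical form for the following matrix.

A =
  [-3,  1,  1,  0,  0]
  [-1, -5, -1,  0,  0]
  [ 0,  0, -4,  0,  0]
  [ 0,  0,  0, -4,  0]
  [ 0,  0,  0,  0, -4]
J_2(-4) ⊕ J_1(-4) ⊕ J_1(-4) ⊕ J_1(-4)

The characteristic polynomial is
  det(x·I − A) = x^5 + 20*x^4 + 160*x^3 + 640*x^2 + 1280*x + 1024 = (x + 4)^5

Eigenvalues and multiplicities (the geometric multiplicity of λ is n − rank(A − λI), which equals the number of Jordan blocks for λ):
  λ = -4: algebraic multiplicity = 5, geometric multiplicity = 4

Determining the block sizes for each eigenvalue:
  λ = -4: 4 blocks summing to 5 forces exactly one block of size 2 and the rest size 1 → block sizes [2, 1, 1, 1]

Assembling the blocks gives a Jordan form
J =
  [-4,  1,  0,  0,  0]
  [ 0, -4,  0,  0,  0]
  [ 0,  0, -4,  0,  0]
  [ 0,  0,  0, -4,  0]
  [ 0,  0,  0,  0, -4]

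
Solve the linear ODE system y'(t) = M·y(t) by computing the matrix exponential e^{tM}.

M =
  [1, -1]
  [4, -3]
e^{tM} =
  [2*t*exp(-t) + exp(-t), -t*exp(-t)]
  [4*t*exp(-t), -2*t*exp(-t) + exp(-t)]

Strategy: write M = P · J · P⁻¹ where J is a Jordan canonical form, so e^{tM} = P · e^{tJ} · P⁻¹, and e^{tJ} can be computed block-by-block.

M has Jordan form
J =
  [-1,  1]
  [ 0, -1]
(up to reordering of blocks).

Per-block formulas:
  For a 2×2 Jordan block J_2(-1): exp(t · J_2(-1)) = e^(-1t)·(I + t·N), where N is the 2×2 nilpotent shift.

After assembling e^{tJ} and conjugating by P, we get:

e^{tM} =
  [2*t*exp(-t) + exp(-t), -t*exp(-t)]
  [4*t*exp(-t), -2*t*exp(-t) + exp(-t)]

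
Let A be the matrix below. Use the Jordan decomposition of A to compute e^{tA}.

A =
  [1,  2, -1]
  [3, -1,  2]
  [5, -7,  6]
e^{tA} =
  [t^2*exp(2*t) - t*exp(2*t) + exp(2*t), -t^2*exp(2*t)/2 + 2*t*exp(2*t), t^2*exp(2*t)/2 - t*exp(2*t)]
  [-t^2*exp(2*t) + 3*t*exp(2*t), t^2*exp(2*t)/2 - 3*t*exp(2*t) + exp(2*t), -t^2*exp(2*t)/2 + 2*t*exp(2*t)]
  [-3*t^2*exp(2*t) + 5*t*exp(2*t), 3*t^2*exp(2*t)/2 - 7*t*exp(2*t), -3*t^2*exp(2*t)/2 + 4*t*exp(2*t) + exp(2*t)]

Strategy: write A = P · J · P⁻¹ where J is a Jordan canonical form, so e^{tA} = P · e^{tJ} · P⁻¹, and e^{tJ} can be computed block-by-block.

A has Jordan form
J =
  [2, 1, 0]
  [0, 2, 1]
  [0, 0, 2]
(up to reordering of blocks).

Per-block formulas:
  For a 3×3 Jordan block J_3(2): exp(t · J_3(2)) = e^(2t)·(I + t·N + (t^2/2)·N^2), where N is the 3×3 nilpotent shift.

After assembling e^{tJ} and conjugating by P, we get:

e^{tA} =
  [t^2*exp(2*t) - t*exp(2*t) + exp(2*t), -t^2*exp(2*t)/2 + 2*t*exp(2*t), t^2*exp(2*t)/2 - t*exp(2*t)]
  [-t^2*exp(2*t) + 3*t*exp(2*t), t^2*exp(2*t)/2 - 3*t*exp(2*t) + exp(2*t), -t^2*exp(2*t)/2 + 2*t*exp(2*t)]
  [-3*t^2*exp(2*t) + 5*t*exp(2*t), 3*t^2*exp(2*t)/2 - 7*t*exp(2*t), -3*t^2*exp(2*t)/2 + 4*t*exp(2*t) + exp(2*t)]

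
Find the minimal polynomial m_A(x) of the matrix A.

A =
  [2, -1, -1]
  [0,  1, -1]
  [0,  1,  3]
x^2 - 4*x + 4

The characteristic polynomial is χ_A(x) = (x - 2)^3, so the eigenvalues are known. The minimal polynomial is
  m_A(x) = Π_λ (x − λ)^{k_λ}
where k_λ is the size of the *largest* Jordan block for λ (equivalently, the smallest k with (A − λI)^k v = 0 for every generalised eigenvector v of λ).

  λ = 2: largest Jordan block has size 2, contributing (x − 2)^2

So m_A(x) = (x - 2)^2 = x^2 - 4*x + 4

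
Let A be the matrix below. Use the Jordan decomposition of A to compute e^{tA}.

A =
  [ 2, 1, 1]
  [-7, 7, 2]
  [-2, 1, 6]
e^{tA} =
  [-3*t*exp(5*t) + exp(5*t), t*exp(5*t), t*exp(5*t)]
  [3*t^2*exp(5*t)/2 - 7*t*exp(5*t), -t^2*exp(5*t)/2 + 2*t*exp(5*t) + exp(5*t), -t^2*exp(5*t)/2 + 2*t*exp(5*t)]
  [-3*t^2*exp(5*t)/2 - 2*t*exp(5*t), t^2*exp(5*t)/2 + t*exp(5*t), t^2*exp(5*t)/2 + t*exp(5*t) + exp(5*t)]

Strategy: write A = P · J · P⁻¹ where J is a Jordan canonical form, so e^{tA} = P · e^{tJ} · P⁻¹, and e^{tJ} can be computed block-by-block.

A has Jordan form
J =
  [5, 1, 0]
  [0, 5, 1]
  [0, 0, 5]
(up to reordering of blocks).

Per-block formulas:
  For a 3×3 Jordan block J_3(5): exp(t · J_3(5)) = e^(5t)·(I + t·N + (t^2/2)·N^2), where N is the 3×3 nilpotent shift.

After assembling e^{tJ} and conjugating by P, we get:

e^{tA} =
  [-3*t*exp(5*t) + exp(5*t), t*exp(5*t), t*exp(5*t)]
  [3*t^2*exp(5*t)/2 - 7*t*exp(5*t), -t^2*exp(5*t)/2 + 2*t*exp(5*t) + exp(5*t), -t^2*exp(5*t)/2 + 2*t*exp(5*t)]
  [-3*t^2*exp(5*t)/2 - 2*t*exp(5*t), t^2*exp(5*t)/2 + t*exp(5*t), t^2*exp(5*t)/2 + t*exp(5*t) + exp(5*t)]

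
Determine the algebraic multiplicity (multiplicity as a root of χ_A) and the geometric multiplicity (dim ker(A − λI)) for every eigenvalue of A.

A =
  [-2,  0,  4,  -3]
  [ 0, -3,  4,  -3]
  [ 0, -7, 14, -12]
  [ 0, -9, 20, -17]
λ = -2: alg = 4, geom = 2

Step 1 — factor the characteristic polynomial to read off the algebraic multiplicities:
  χ_A(x) = (x + 2)^4

Step 2 — compute geometric multiplicities via the rank-nullity identity g(λ) = n − rank(A − λI):
  rank(A − (-2)·I) = 2, so dim ker(A − (-2)·I) = n − 2 = 2

Summary:
  λ = -2: algebraic multiplicity = 4, geometric multiplicity = 2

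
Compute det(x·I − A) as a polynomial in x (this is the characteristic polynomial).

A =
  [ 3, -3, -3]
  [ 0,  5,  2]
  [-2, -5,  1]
x^3 - 9*x^2 + 27*x - 27

Expanding det(x·I − A) (e.g. by cofactor expansion or by noting that A is similar to its Jordan form J, which has the same characteristic polynomial as A) gives
  χ_A(x) = x^3 - 9*x^2 + 27*x - 27
which factors as (x - 3)^3. The eigenvalues (with algebraic multiplicities) are λ = 3 with multiplicity 3.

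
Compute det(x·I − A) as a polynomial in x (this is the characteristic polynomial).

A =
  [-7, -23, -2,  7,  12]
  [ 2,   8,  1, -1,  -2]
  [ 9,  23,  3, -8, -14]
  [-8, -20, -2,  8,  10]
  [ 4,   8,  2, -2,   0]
x^5 - 12*x^4 + 56*x^3 - 128*x^2 + 144*x - 64

Expanding det(x·I − A) (e.g. by cofactor expansion or by noting that A is similar to its Jordan form J, which has the same characteristic polynomial as A) gives
  χ_A(x) = x^5 - 12*x^4 + 56*x^3 - 128*x^2 + 144*x - 64
which factors as (x - 4)*(x - 2)^4. The eigenvalues (with algebraic multiplicities) are λ = 2 with multiplicity 4, λ = 4 with multiplicity 1.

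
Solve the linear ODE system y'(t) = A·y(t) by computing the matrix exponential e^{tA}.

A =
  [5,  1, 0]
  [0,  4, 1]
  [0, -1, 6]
e^{tA} =
  [exp(5*t), -t^2*exp(5*t)/2 + t*exp(5*t), t^2*exp(5*t)/2]
  [0, -t*exp(5*t) + exp(5*t), t*exp(5*t)]
  [0, -t*exp(5*t), t*exp(5*t) + exp(5*t)]

Strategy: write A = P · J · P⁻¹ where J is a Jordan canonical form, so e^{tA} = P · e^{tJ} · P⁻¹, and e^{tJ} can be computed block-by-block.

A has Jordan form
J =
  [5, 1, 0]
  [0, 5, 1]
  [0, 0, 5]
(up to reordering of blocks).

Per-block formulas:
  For a 3×3 Jordan block J_3(5): exp(t · J_3(5)) = e^(5t)·(I + t·N + (t^2/2)·N^2), where N is the 3×3 nilpotent shift.

After assembling e^{tJ} and conjugating by P, we get:

e^{tA} =
  [exp(5*t), -t^2*exp(5*t)/2 + t*exp(5*t), t^2*exp(5*t)/2]
  [0, -t*exp(5*t) + exp(5*t), t*exp(5*t)]
  [0, -t*exp(5*t), t*exp(5*t) + exp(5*t)]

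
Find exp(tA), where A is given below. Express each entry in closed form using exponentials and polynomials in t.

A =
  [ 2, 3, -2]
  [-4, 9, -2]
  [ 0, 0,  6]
e^{tA} =
  [-3*exp(6*t) + 4*exp(5*t), 3*exp(6*t) - 3*exp(5*t), -2*exp(6*t) + 2*exp(5*t)]
  [-4*exp(6*t) + 4*exp(5*t), 4*exp(6*t) - 3*exp(5*t), -2*exp(6*t) + 2*exp(5*t)]
  [0, 0, exp(6*t)]

Strategy: write A = P · J · P⁻¹ where J is a Jordan canonical form, so e^{tA} = P · e^{tJ} · P⁻¹, and e^{tJ} can be computed block-by-block.

A has Jordan form
J =
  [5, 0, 0]
  [0, 6, 0]
  [0, 0, 6]
(up to reordering of blocks).

Per-block formulas:
  For a 1×1 block at λ = 6: exp(t · [6]) = [e^(6t)].
  For a 1×1 block at λ = 5: exp(t · [5]) = [e^(5t)].

After assembling e^{tJ} and conjugating by P, we get:

e^{tA} =
  [-3*exp(6*t) + 4*exp(5*t), 3*exp(6*t) - 3*exp(5*t), -2*exp(6*t) + 2*exp(5*t)]
  [-4*exp(6*t) + 4*exp(5*t), 4*exp(6*t) - 3*exp(5*t), -2*exp(6*t) + 2*exp(5*t)]
  [0, 0, exp(6*t)]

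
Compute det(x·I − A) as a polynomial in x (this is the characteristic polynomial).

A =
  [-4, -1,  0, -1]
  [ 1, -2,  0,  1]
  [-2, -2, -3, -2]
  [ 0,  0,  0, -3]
x^4 + 12*x^3 + 54*x^2 + 108*x + 81

Expanding det(x·I − A) (e.g. by cofactor expansion or by noting that A is similar to its Jordan form J, which has the same characteristic polynomial as A) gives
  χ_A(x) = x^4 + 12*x^3 + 54*x^2 + 108*x + 81
which factors as (x + 3)^4. The eigenvalues (with algebraic multiplicities) are λ = -3 with multiplicity 4.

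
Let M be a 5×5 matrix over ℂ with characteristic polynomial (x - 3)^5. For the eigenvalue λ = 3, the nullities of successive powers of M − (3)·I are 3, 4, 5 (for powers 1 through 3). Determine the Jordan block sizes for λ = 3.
Block sizes for λ = 3: [3, 1, 1]

From the dimensions of kernels of powers, the number of Jordan blocks of size at least j is d_j − d_{j−1} where d_j = dim ker(N^j) (with d_0 = 0). Computing the differences gives [3, 1, 1].
The number of blocks of size exactly k is (#blocks of size ≥ k) − (#blocks of size ≥ k + 1), so the partition is: 2 block(s) of size 1, 1 block(s) of size 3.
In nonincreasing order the block sizes are [3, 1, 1].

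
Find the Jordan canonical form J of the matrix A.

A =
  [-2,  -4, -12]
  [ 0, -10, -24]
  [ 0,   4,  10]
J_1(-2) ⊕ J_1(-2) ⊕ J_1(2)

The characteristic polynomial is
  det(x·I − A) = x^3 + 2*x^2 - 4*x - 8 = (x - 2)*(x + 2)^2

Eigenvalues and multiplicities (the geometric multiplicity of λ is n − rank(A − λI), which equals the number of Jordan blocks for λ):
  λ = -2: algebraic multiplicity = 2, geometric multiplicity = 2
  λ = 2: algebraic multiplicity = 1, geometric multiplicity = 1

Determining the block sizes for each eigenvalue:
  λ = -2: gm = am = 2, so every block has size 1 → block sizes [1, 1]
  λ = 2: one block (gm = 1), so the single block has size am = 1 → block sizes [1]

Assembling the blocks gives a Jordan form
J =
  [-2,  0, 0]
  [ 0, -2, 0]
  [ 0,  0, 2]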